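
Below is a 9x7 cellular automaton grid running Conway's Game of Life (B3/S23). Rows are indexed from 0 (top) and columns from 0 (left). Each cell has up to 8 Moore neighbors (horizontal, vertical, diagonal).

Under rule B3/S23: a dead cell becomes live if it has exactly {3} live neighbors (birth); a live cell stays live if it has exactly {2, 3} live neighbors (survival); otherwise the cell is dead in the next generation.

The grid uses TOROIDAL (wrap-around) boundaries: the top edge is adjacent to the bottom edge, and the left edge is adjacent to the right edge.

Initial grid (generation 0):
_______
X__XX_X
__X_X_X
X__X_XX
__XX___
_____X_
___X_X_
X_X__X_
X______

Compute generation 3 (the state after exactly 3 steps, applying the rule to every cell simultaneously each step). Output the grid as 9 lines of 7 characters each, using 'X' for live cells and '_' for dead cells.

Simulating step by step:
Generation 0 (given above): 20 live cells
Generation 1: 22 live cells
X_____X
X__XX_X
_XX____
XX___XX
__XX_X_
__XX___
_____X_
_X__X__
_X____X
Generation 2: 26 live cells
_X_____
__XX_XX
__XXX__
X__XXXX
X__X_X_
__XX___
__XXX__
X____X_
_X___XX
Generation 3: 23 live cells
(generation 3 grid is the final answer)

Answer: _X__X__
_X___X_
XX_____
XX_____
XX___X_
_X_____
_XX_X__
XXXX_X_
_X___XX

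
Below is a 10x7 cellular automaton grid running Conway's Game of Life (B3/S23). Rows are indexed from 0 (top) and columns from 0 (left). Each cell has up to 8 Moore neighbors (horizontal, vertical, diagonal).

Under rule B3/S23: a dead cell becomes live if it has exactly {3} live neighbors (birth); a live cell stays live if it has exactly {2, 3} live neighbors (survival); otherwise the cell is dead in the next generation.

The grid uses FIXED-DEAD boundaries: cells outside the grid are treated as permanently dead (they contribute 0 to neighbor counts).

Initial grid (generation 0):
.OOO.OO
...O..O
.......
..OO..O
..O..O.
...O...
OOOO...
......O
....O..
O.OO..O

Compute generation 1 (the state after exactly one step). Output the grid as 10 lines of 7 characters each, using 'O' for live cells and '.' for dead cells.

Answer: ..OOOOO
...OOOO
..OO...
..OO...
..O.O..
...OO..
.OOO...
.OOO...
...O.O.
...O...

Derivation:
Simulating step by step:
Generation 0 (given above): 23 live cells
Generation 1: 26 live cells
(generation 1 grid is the final answer)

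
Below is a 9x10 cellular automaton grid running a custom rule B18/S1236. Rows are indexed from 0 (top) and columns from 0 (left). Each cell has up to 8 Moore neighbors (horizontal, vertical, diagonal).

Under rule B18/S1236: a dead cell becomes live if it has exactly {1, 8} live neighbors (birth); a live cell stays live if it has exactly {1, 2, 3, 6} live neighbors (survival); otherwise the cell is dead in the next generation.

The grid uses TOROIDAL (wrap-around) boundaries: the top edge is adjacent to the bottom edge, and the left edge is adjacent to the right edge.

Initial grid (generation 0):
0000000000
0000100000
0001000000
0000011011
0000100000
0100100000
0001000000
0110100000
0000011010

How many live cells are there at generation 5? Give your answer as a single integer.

Answer: 33

Derivation:
Simulating step by step:
Generation 0 (given above): 16 live cells
Generation 1: 31 live cells
0001000011
0010110000
1011000000
1010011011
0110100000
1000100000
0001000000
1110100011
1000011001
Generation 2: 29 live cells
0001000011
0010111100
1010000000
1000011011
0010100000
1000100001
0001000100
0110100010
0000011001
Generation 3: 32 live cells
0101000011
0010111100
1010000000
1000011011
0000100000
1000101101
0001001100
0110100010
0000011001
Generation 4: 34 live cells
0101000011
0010111100
1010000000
1010011011
0000100000
1110101101
0001001000
0110100010
0000011001
Generation 5: 33 live cells
0101000011
0010111100
1010000000
1010011011
0000100000
1110101101
0000001000
0110100010
0000011001
Population at generation 5: 33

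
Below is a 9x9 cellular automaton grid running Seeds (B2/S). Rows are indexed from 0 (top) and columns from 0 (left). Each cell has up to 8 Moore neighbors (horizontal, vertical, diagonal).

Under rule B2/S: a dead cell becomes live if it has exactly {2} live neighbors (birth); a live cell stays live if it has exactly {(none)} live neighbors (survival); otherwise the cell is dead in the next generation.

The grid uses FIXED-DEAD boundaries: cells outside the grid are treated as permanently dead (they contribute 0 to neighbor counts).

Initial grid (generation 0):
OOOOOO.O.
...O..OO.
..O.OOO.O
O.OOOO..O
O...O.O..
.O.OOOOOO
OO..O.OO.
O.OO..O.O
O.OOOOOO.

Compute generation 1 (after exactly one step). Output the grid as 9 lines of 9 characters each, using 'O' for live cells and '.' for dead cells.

Answer: ........O
O........
.........
.........
.........
.........
.........
.........
........O

Derivation:
Simulating step by step:
Generation 0 (given above): 48 live cells
Generation 1: 3 live cells
(generation 1 grid is the final answer)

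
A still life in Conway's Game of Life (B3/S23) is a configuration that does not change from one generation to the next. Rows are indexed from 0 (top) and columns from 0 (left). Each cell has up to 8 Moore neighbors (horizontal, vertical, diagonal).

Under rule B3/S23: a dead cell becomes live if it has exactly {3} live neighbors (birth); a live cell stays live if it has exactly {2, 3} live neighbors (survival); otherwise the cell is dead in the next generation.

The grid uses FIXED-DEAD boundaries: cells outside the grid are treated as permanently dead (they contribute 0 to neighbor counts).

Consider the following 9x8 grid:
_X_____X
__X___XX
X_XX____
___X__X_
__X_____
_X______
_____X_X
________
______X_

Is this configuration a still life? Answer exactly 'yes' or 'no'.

Answer: no

Derivation:
Compute generation 1 and compare to generation 0 (given above):
Generation 1:
______XX
__XX__XX
_XXX__XX
_X_X____
__X_____
________
________
______X_
________
Cell (0,1) differs: gen0=1 vs gen1=0 -> NOT a still life.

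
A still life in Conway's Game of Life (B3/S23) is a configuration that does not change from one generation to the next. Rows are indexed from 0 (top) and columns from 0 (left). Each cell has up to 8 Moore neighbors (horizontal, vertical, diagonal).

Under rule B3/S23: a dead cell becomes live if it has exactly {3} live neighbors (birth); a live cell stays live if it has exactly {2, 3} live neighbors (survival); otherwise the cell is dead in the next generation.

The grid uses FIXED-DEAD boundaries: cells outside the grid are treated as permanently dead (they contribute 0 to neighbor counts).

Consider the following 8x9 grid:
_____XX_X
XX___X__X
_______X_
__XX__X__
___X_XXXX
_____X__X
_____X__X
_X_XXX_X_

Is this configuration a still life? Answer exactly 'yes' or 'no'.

Compute generation 1 and compare to generation 0 (given above):
Generation 1:
_____XXX_
_____X__X
_XX___XX_
__XXXX__X
__XX_X__X
_____X__X
_____X_XX
____XXX__
Cell (0,7) differs: gen0=0 vs gen1=1 -> NOT a still life.

Answer: no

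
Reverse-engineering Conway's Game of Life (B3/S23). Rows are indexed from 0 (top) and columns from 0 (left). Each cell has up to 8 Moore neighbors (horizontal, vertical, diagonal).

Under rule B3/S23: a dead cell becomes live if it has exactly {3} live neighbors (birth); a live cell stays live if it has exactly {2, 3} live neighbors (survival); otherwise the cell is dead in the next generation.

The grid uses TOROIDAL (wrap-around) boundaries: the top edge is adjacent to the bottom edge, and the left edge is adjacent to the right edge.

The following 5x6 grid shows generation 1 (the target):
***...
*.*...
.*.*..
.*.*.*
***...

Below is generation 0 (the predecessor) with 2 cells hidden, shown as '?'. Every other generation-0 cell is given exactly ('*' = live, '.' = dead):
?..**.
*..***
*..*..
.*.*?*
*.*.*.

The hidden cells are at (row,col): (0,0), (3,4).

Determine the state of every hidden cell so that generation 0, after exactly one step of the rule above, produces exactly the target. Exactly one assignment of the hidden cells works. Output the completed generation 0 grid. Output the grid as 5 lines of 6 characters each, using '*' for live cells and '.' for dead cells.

Hidden generation-0 cells (in order): (0,0), (3,4).
A hidden cell only influences target cells in its own 3x3 neighborhood. Try each of the 2^2 = 4 assignments, step the completed generation 0 forward once under B3/S23, and compare with the target:
  (0,0)=. (3,4)=. -> step reproduces the target at every cell -> ACCEPT
  (0,0)=. (3,4)=* -> step gives (2,3)='.' but target has '*' -> reject
  (0,0)=* (3,4)=. -> step gives (0,1)='.' but target has '*' -> reject
  (0,0)=* (3,4)=* -> step gives (0,1)='.' but target has '*' -> reject
Unique solution: (0,0)=dead, (3,4)=dead.
Check: live-neighbor counts of every cell in the completed generation 0:
333556
223454
434365
434343
233544
Applying B3/S23 to generation 0 with these counts gives:
***...
*.*...
.*.*..
.*.*.*
***...
which matches the target exactly.

Answer: ...**.
*..***
*..*..
.*.*.*
*.*.*.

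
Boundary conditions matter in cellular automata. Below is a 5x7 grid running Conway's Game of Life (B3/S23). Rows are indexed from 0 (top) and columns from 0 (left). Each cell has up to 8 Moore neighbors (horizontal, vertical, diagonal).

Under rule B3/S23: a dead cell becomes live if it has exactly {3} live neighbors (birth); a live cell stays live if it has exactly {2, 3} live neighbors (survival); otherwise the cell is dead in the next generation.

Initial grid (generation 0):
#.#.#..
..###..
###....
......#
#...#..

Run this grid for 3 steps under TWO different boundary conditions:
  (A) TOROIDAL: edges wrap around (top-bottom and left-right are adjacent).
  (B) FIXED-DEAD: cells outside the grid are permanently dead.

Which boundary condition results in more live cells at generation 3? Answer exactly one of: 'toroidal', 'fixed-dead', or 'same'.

Under TOROIDAL boundary, generation 3:
....##.
..##.#.
.#..#..
.......
.###...
Population = 10

Under FIXED-DEAD boundary, generation 3:
.......
#.#....
##.....
##.....
.......
Population = 6

Comparison: toroidal=10, fixed-dead=6 -> toroidal

Answer: toroidal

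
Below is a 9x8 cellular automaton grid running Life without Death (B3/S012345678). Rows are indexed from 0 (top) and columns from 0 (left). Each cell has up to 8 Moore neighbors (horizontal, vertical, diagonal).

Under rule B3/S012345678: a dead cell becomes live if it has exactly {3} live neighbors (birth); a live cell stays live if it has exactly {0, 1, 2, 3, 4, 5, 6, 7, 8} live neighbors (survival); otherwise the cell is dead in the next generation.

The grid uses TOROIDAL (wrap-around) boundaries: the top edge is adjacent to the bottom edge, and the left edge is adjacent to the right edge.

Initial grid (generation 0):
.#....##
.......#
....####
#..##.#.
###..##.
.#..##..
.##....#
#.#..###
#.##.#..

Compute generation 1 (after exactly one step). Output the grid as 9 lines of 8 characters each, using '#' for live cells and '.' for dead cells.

Simulating step by step:
Generation 0 (given above): 32 live cells
Generation 1: 42 live cells
(generation 1 grid is the final answer)

Answer: .##...##
.......#
#..#####
#.###.#.
###..##.
.#.###.#
.####..#
#.#.####
#.####..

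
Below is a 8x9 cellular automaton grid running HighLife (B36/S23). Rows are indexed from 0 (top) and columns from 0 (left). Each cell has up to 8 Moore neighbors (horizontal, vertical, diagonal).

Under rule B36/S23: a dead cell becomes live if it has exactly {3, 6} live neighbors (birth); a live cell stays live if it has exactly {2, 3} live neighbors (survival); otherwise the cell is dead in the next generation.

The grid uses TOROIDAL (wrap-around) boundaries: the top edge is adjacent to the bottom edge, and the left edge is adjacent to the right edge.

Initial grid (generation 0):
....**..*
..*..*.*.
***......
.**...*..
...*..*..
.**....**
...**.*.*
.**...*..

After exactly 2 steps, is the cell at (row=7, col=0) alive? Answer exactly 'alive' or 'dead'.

Answer: alive

Derivation:
Simulating step by step:
Generation 0 (given above): 25 live cells
Generation 1: 34 live cells
.*****.*.
*.*****.*
*..*..*..
*..*.....
*..*..*..
*.*.***.*
...*.**.*
*.*...*..
Generation 2: 26 live cells
.......*.
*.......*
*.....**.
*****...*
*.**..**.
***.....*
..**....*
*.......*

Cell (7,0) at generation 2: 1 -> alive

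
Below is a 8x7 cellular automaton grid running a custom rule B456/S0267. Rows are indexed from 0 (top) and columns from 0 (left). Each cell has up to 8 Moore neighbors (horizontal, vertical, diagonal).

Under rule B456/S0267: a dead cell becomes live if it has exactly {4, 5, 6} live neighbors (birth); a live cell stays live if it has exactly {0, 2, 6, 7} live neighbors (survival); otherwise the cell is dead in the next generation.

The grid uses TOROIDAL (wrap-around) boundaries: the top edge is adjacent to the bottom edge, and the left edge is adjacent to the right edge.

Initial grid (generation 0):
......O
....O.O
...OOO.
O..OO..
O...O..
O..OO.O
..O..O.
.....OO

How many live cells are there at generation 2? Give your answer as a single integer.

Answer: 10

Derivation:
Simulating step by step:
Generation 0 (given above): 19 live cells
Generation 1: 11 live cells
.....O.
.....OO
.......
.....O.
...O.OO
O....O.
....O.O
.......
Generation 2: 10 live cells
.....O.
.....OO
.......
.....O.
...OO..
O...O.O
......O
.......
Population at generation 2: 10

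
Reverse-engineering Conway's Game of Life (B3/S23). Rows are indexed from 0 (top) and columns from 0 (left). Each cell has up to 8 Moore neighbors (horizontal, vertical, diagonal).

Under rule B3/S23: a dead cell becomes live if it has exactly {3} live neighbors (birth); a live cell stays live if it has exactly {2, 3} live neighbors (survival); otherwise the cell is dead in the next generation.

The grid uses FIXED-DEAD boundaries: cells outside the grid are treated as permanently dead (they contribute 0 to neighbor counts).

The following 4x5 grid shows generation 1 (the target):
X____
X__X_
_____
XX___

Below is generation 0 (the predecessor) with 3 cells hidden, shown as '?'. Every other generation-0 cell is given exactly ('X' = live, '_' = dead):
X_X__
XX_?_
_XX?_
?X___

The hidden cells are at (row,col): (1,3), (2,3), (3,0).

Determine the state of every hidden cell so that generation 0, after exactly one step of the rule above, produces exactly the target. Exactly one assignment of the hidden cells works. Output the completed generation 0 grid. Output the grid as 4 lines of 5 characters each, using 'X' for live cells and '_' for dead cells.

Answer: X_X__
XX___
_XXX_
XX___

Derivation:
Hidden generation-0 cells (in order): (1,3), (2,3), (3,0).
A hidden cell only influences target cells in its own 3x3 neighborhood. Try each of the 2^3 = 8 assignments, step the completed generation 0 forward once under B3/S23, and compare with the target:
  (1,3)=_ (2,3)=_ (3,0)=_ -> step gives (1,3)='_' but target has 'X' -> reject
  (1,3)=_ (2,3)=_ (3,0)=X -> step gives (1,3)='_' but target has 'X' -> reject
  (1,3)=_ (2,3)=X (3,0)=_ -> step gives (3,0)='_' but target has 'X' -> reject
  (1,3)=_ (2,3)=X (3,0)=X -> step reproduces the target at every cell -> ACCEPT
  (1,3)=X (2,3)=_ (3,0)=_ -> step gives (0,2)='X' but target has '_' -> reject
  (1,3)=X (2,3)=_ (3,0)=X -> step gives (0,2)='X' but target has '_' -> reject
  (1,3)=X (2,3)=X (3,0)=_ -> step gives (0,2)='X' but target has '_' -> reject
  (1,3)=X (2,3)=X (3,0)=X -> step gives (0,2)='X' but target has '_' -> reject
Unique solution: (1,3)=dead, (2,3)=live, (3,0)=live.
Check: live-neighbor counts of every cell in the completed generation 0:
24110
35531
55411
23421
Applying B3/S23 to generation 0 with these counts gives:
X____
X__X_
_____
XX___
which matches the target exactly.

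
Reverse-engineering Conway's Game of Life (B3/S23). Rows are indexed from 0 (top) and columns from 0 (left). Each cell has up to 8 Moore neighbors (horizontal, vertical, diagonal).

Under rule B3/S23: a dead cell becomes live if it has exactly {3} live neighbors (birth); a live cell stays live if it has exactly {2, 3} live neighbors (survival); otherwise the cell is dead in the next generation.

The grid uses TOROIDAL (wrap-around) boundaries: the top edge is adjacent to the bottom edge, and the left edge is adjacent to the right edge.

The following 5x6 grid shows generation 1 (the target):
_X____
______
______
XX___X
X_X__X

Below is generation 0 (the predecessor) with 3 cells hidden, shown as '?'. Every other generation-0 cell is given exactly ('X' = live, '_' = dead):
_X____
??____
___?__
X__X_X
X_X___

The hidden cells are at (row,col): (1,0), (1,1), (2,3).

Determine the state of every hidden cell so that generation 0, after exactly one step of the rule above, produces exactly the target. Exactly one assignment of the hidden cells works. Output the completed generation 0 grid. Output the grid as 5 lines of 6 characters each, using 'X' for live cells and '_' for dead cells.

Answer: _X____
______
______
X__X_X
X_X___

Derivation:
Hidden generation-0 cells (in order): (1,0), (1,1), (2,3).
A hidden cell only influences target cells in its own 3x3 neighborhood. Try each of the 2^3 = 8 assignments, step the completed generation 0 forward once under B3/S23, and compare with the target:
  (1,0)=_ (1,1)=_ (2,3)=_ -> step reproduces the target at every cell -> ACCEPT
  (1,0)=_ (1,1)=_ (2,3)=X -> step gives (2,4)='X' but target has '_' -> reject
  (1,0)=_ (1,1)=X (2,3)=_ -> step gives (0,0)='X' but target has '_' -> reject
  (1,0)=_ (1,1)=X (2,3)=X -> step gives (0,0)='X' but target has '_' -> reject
  (1,0)=X (1,1)=_ (2,3)=_ -> step gives (0,0)='X' but target has '_' -> reject
  (1,0)=X (1,1)=_ (2,3)=X -> step gives (0,0)='X' but target has '_' -> reject
  (1,0)=X (1,1)=X (2,3)=_ -> step gives (0,1)='_' but target has 'X' -> reject
  (1,0)=X (1,1)=X (2,3)=X -> step gives (0,1)='_' but target has 'X' -> reject
Unique solution: (1,0)=dead, (1,1)=dead, (2,3)=dead.
Check: live-neighbor counts of every cell in the completed generation 0:
222101
111000
211122
232122
342223
Applying B3/S23 to generation 0 with these counts gives:
_X____
______
______
XX___X
X_X__X
which matches the target exactly.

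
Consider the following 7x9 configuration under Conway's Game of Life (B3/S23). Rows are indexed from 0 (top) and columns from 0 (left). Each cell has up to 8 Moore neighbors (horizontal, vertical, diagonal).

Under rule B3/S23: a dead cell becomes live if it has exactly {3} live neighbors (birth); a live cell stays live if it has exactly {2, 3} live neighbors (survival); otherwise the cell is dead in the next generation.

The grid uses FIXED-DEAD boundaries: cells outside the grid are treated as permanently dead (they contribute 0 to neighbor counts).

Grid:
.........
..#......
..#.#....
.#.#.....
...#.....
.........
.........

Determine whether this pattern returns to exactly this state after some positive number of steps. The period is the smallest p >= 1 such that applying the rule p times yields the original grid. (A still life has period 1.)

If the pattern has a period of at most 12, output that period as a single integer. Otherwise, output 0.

Answer: 2

Derivation:
Simulating and comparing each generation to the original:
Gen 0 (original, given above): 6 live cells
Gen 1: 6 live cells, differs from original
Gen 2: 6 live cells, MATCHES original -> period = 2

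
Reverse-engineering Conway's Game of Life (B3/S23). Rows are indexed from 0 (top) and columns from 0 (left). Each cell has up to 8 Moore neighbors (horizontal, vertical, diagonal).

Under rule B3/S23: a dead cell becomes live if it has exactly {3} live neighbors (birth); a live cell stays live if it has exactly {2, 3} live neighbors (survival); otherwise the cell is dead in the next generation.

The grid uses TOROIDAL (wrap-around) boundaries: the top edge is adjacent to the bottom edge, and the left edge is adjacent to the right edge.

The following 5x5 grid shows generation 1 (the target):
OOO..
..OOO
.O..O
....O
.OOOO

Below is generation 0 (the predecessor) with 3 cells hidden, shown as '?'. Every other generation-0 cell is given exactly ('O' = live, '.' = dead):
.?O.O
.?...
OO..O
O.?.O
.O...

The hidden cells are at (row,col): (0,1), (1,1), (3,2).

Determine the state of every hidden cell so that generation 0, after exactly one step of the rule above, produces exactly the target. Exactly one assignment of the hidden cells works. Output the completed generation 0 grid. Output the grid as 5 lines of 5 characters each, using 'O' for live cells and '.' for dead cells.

Answer: .OO.O
.....
OO..O
O...O
.O...

Derivation:
Hidden generation-0 cells (in order): (0,1), (1,1), (3,2).
A hidden cell only influences target cells in its own 3x3 neighborhood. Try each of the 2^3 = 8 assignments, step the completed generation 0 forward once under B3/S23, and compare with the target:
  (0,1)=. (1,1)=. (3,2)=. -> step gives (0,0)='.' but target has 'O' -> reject
  (0,1)=. (1,1)=. (3,2)=O -> step gives (0,0)='.' but target has 'O' -> reject
  (0,1)=. (1,1)=O (3,2)=. -> step gives (1,1)='O' but target has '.' -> reject
  (0,1)=. (1,1)=O (3,2)=O -> step gives (1,1)='O' but target has '.' -> reject
  (0,1)=O (1,1)=. (3,2)=. -> step reproduces the target at every cell -> ACCEPT
  (0,1)=O (1,1)=. (3,2)=O -> step gives (2,3)='O' but target has '.' -> reject
  (0,1)=O (1,1)=O (3,2)=. -> step gives (0,0)='.' but target has 'O' -> reject
  (0,1)=O (1,1)=O (3,2)=O -> step gives (0,0)='.' but target has 'O' -> reject
Unique solution: (0,1)=live, (1,1)=dead, (3,2)=dead.
Check: live-neighbor counts of every cell in the completed generation 0:
32220
54333
42123
54223
53333
Applying B3/S23 to generation 0 with these counts gives:
OOO..
..OOO
.O..O
....O
.OOOO
which matches the target exactly.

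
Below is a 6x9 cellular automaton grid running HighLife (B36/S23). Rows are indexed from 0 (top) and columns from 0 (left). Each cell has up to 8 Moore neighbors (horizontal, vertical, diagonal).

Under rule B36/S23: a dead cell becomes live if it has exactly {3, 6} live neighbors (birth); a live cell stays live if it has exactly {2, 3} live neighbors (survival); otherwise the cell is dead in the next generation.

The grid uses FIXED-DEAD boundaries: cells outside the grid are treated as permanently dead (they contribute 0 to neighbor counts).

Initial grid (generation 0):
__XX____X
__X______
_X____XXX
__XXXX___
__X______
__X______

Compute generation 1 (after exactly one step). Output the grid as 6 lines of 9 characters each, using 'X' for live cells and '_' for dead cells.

Answer: __XX_____
_XXX____X
_X__XXXX_
_XXXXXXX_
_XX_X____
_________

Derivation:
Simulating step by step:
Generation 0 (given above): 14 live cells
Generation 1: 21 live cells
(generation 1 grid is the final answer)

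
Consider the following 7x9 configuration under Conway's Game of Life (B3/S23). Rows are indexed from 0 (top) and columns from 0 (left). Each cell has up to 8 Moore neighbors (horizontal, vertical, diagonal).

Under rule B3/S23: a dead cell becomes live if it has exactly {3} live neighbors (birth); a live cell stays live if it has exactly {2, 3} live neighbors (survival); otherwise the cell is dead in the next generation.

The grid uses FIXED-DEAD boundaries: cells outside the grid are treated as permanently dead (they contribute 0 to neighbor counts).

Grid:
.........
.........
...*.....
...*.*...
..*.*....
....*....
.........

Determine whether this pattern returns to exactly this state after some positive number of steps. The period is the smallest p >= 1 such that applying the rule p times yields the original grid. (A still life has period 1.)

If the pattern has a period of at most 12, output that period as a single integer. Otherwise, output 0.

Simulating and comparing each generation to the original:
Gen 0 (original, given above): 6 live cells
Gen 1: 6 live cells, differs from original
Gen 2: 6 live cells, MATCHES original -> period = 2

Answer: 2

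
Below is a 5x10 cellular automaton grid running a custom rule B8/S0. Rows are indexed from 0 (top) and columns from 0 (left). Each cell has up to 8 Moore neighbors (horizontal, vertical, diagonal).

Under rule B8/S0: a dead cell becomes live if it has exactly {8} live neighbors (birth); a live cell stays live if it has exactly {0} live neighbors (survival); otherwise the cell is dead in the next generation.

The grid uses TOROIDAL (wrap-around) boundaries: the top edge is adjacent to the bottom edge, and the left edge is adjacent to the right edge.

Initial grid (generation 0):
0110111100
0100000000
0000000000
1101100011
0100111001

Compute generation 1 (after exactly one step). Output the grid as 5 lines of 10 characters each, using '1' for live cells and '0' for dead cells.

Simulating step by step:
Generation 0 (given above): 18 live cells
Generation 1: 0 live cells
(generation 1 grid is the final answer)

Answer: 0000000000
0000000000
0000000000
0000000000
0000000000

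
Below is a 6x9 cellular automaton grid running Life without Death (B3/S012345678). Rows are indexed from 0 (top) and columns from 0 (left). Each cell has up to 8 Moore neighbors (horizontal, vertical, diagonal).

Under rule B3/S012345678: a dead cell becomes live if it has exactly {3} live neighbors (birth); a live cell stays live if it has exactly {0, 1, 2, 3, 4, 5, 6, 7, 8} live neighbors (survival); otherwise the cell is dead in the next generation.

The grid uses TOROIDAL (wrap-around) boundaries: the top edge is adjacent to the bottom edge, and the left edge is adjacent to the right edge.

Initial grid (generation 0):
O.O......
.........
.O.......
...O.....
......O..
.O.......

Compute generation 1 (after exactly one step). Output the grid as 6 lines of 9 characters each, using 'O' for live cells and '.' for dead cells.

Simulating step by step:
Generation 0 (given above): 6 live cells
Generation 1: 8 live cells
(generation 1 grid is the final answer)

Answer: OOO......
.O.......
.O.......
...O.....
......O..
.O.......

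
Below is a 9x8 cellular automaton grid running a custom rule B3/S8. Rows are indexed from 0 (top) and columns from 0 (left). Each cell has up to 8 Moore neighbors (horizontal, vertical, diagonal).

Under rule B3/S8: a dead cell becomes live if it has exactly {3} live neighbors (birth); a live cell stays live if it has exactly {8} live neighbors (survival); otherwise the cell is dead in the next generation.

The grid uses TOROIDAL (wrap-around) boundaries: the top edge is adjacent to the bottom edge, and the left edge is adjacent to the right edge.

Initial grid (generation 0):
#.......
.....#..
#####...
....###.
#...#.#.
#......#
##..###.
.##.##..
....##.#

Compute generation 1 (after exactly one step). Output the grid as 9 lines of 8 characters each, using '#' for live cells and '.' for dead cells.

Answer: ....###.
#.###...
......#.
#.#.....
........
....#...
..##....
.......#
##.#..#.

Derivation:
Simulating step by step:
Generation 0 (given above): 27 live cells
Generation 1: 18 live cells
(generation 1 grid is the final answer)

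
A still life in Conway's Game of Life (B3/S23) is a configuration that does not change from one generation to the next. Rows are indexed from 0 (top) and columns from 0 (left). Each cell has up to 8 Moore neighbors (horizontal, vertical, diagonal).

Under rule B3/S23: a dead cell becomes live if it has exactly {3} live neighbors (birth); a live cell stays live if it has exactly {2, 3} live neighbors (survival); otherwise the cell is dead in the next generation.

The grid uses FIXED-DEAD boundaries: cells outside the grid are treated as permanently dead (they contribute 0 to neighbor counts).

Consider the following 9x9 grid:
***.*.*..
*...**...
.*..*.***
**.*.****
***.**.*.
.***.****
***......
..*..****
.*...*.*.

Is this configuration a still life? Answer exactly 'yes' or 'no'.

Answer: no

Derivation:
Compute generation 1 and compare to generation 0 (given above):
Generation 1:
**.**....
*.*.*....
.***....*
...*.....
.........
.....*.**
*...*....
*.*..*.**
.....*.**
Cell (0,2) differs: gen0=1 vs gen1=0 -> NOT a still life.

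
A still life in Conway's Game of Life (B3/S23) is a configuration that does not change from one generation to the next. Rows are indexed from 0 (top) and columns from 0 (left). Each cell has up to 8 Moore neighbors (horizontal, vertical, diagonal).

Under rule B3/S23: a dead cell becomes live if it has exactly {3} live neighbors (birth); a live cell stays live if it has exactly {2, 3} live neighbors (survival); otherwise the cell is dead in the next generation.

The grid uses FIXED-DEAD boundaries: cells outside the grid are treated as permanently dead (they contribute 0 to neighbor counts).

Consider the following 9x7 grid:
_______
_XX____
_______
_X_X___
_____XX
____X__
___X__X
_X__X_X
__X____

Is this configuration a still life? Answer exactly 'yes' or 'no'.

Answer: no

Derivation:
Compute generation 1 and compare to generation 0 (given above):
Generation 1:
_______
_______
_X_____
_______
____XX_
____X_X
___XX__
__XX_X_
_______
Cell (1,1) differs: gen0=1 vs gen1=0 -> NOT a still life.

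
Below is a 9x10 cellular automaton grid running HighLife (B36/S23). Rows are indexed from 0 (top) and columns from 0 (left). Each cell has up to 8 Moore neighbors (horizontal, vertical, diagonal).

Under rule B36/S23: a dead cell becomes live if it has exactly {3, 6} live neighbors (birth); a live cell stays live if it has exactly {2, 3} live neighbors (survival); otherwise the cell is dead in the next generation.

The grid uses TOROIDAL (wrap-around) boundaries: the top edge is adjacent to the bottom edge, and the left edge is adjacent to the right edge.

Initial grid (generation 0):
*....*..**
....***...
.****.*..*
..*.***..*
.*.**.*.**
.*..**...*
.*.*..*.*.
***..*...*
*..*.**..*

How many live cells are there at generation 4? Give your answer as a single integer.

Answer: 28

Derivation:
Simulating step by step:
Generation 0 (given above): 42 live cells
Generation 1: 33 live cells
*......**.
.**...***.
***....*..
......*..*
.*....****
.*....*..*
*..*..*.*.
...*.*.**.
..*..**...
Generation 2: 34 live cells
..*..*..**
..*...*...
*.*......*
..*...*..*
.....**..*
.**..***..
*.*.***.*.
..**.*..**
....**...*
Generation 3: 41 live cells
...****.**
*.**....*.
*.**.....*
.*...**.**
***.....*.
****....**
*.......*.
***.*..**.
*.*..**...
Generation 4: 28 live cells
*.....*.*.
*....*.***
...**..*..
*..*...**.
...*......
...*...**.
..........
*.**.****.
*.*.......
Population at generation 4: 28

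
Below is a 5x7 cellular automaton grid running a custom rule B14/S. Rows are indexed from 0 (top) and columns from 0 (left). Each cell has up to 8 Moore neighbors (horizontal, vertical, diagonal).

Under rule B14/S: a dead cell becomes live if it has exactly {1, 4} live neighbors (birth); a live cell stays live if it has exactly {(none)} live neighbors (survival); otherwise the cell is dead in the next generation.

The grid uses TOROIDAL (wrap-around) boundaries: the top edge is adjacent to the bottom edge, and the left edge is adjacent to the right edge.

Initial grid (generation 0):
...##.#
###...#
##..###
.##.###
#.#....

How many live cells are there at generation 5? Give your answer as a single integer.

Simulating step by step:
Generation 0 (given above): 19 live cells
Generation 1: 8 live cells
..#....
...##..
...#...
...#...
.#..#.#
Generation 2: 8 live cells
...#..#
.#...#.
....##.
.#....#
.......
Generation 3: 8 live cells
.#.....
....#..
...#...
..##...
.#.##..
Generation 4: 9 live cells
.......
##...#.
.#...#.
#...##.
.....#.
Generation 5: 10 live cells
..#....
.......
#..##..
..##..#
##.#...
Population at generation 5: 10

Answer: 10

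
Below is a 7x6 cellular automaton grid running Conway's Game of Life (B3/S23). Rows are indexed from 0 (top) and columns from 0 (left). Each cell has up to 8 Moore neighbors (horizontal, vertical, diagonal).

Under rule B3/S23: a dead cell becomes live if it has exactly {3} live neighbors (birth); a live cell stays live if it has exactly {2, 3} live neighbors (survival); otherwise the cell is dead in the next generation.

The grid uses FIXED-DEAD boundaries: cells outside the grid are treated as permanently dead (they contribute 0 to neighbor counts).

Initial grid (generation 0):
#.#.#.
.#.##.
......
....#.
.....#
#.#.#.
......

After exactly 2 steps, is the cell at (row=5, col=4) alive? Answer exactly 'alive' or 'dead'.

Answer: alive

Derivation:
Simulating step by step:
Generation 0 (given above): 11 live cells
Generation 1: 12 live cells
.##.#.
.####.
...##.
......
...###
......
......
Generation 2: 8 live cells
.#..#.
.#...#
....#.
.....#
....#.
....#.
......

Cell (5,4) at generation 2: 1 -> alive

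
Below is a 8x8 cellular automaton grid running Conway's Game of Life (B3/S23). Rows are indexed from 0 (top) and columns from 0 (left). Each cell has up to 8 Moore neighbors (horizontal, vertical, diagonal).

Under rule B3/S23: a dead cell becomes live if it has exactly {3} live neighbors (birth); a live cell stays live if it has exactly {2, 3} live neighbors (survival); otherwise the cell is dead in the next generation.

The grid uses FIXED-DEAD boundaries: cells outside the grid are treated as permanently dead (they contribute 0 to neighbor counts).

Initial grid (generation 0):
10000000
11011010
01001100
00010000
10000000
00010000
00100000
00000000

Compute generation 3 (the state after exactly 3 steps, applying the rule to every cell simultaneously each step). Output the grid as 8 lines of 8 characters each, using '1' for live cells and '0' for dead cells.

Simulating step by step:
Generation 0 (given above): 13 live cells
Generation 1: 11 live cells
11000000
11111000
11000100
00001000
00000000
00000000
00000000
00000000
Generation 2: 6 live cells
10010000
00011000
10000100
00000000
00000000
00000000
00000000
00000000
Generation 3: 5 live cells
(generation 3 grid is the final answer)

Answer: 00011000
00011000
00001000
00000000
00000000
00000000
00000000
00000000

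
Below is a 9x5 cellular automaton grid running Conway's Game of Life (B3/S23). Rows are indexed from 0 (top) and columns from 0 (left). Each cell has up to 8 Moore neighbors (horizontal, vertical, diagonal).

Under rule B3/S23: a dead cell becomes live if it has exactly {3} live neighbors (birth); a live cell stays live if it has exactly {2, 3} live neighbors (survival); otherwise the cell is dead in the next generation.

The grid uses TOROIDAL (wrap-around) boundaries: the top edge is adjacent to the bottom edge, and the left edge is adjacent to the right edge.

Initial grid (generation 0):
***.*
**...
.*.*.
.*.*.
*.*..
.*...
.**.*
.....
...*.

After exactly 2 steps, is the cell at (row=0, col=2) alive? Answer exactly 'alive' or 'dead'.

Answer: dead

Derivation:
Simulating step by step:
Generation 0 (given above): 17 live cells
Generation 1: 23 live cells
..***
...*.
.*..*
**.**
*.*..
...*.
***..
..**.
*****
Generation 2: 11 live cells
.....
*....
.*...
...*.
*.*..
*..**
.*..*
.....
*....

Cell (0,2) at generation 2: 0 -> dead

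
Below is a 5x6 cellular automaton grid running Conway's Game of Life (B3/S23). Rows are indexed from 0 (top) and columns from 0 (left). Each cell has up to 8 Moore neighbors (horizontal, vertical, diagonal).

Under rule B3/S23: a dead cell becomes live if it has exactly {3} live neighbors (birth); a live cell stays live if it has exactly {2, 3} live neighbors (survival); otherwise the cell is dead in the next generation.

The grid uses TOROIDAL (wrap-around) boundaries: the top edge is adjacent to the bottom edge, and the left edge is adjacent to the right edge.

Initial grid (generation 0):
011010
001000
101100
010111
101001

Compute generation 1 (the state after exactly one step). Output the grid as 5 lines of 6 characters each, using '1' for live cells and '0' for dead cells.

Simulating step by step:
Generation 0 (given above): 14 live cells
Generation 1: 5 live cells
(generation 1 grid is the final answer)

Answer: 101001
000000
100001
000000
000000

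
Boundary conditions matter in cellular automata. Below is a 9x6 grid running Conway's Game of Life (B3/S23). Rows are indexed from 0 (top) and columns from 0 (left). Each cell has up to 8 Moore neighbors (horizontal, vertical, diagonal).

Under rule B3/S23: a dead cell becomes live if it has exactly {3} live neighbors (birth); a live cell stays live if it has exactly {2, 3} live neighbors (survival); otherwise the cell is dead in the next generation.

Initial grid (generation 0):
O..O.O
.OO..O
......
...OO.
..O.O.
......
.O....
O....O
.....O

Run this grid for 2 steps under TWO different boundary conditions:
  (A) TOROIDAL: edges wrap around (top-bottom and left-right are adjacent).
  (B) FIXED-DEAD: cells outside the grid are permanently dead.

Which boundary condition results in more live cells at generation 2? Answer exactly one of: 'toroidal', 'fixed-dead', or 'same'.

Answer: toroidal

Derivation:
Under TOROIDAL boundary, generation 2:
.OOOOO
.....O
.O....
..O..O
...OO.
......
O....O
O....O
.O...O
Population = 17

Under FIXED-DEAD boundary, generation 2:
.OO...
....OO
.O...O
..O..O
...OO.
......
......
......
......
Population = 10

Comparison: toroidal=17, fixed-dead=10 -> toroidal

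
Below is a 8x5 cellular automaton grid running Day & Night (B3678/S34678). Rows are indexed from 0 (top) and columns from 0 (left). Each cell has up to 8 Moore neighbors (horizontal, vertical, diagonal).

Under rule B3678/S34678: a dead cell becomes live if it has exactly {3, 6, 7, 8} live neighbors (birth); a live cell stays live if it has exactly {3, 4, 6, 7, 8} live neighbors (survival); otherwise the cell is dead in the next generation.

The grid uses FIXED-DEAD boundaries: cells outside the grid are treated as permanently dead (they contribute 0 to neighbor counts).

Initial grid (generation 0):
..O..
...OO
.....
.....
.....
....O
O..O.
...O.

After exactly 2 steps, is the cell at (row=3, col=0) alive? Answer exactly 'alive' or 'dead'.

Answer: dead

Derivation:
Simulating step by step:
Generation 0 (given above): 7 live cells
Generation 1: 2 live cells
...O.
.....
.....
.....
.....
.....
....O
.....
Generation 2: 0 live cells
.....
.....
.....
.....
.....
.....
.....
.....

Cell (3,0) at generation 2: 0 -> dead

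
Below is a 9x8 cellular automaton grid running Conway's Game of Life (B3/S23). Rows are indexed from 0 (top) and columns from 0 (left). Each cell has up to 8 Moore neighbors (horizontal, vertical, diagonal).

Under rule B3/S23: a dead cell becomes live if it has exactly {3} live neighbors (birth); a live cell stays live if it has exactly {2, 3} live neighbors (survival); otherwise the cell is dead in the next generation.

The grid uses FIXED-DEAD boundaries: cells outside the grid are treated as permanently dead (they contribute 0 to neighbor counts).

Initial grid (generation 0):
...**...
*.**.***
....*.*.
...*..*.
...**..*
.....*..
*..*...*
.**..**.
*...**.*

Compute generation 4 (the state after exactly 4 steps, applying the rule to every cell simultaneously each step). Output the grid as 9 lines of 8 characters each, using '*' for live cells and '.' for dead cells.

Answer: .****.*.
.*...*..
...*..*.
.*..****
.***..**
........
........
**...*..
**...*..

Derivation:
Simulating step by step:
Generation 0 (given above): 27 live cells
Generation 1: 32 live cells
..*****.
..*...**
..*.*...
...*..**
...****.
...*..*.
.**.**..
****.*.*
.*..**..
Generation 2: 27 live cells
..******
.**...**
..*..*..
..*...**
..**....
......*.
*....*..
*.......
**.****.
Generation 3: 24 live cells
.*****.*
.*.....*
..**.*..
.**...*.
..**..**
........
........
*.....*.
**..**..
Generation 4: 25 live cells
(generation 4 grid is the final answer)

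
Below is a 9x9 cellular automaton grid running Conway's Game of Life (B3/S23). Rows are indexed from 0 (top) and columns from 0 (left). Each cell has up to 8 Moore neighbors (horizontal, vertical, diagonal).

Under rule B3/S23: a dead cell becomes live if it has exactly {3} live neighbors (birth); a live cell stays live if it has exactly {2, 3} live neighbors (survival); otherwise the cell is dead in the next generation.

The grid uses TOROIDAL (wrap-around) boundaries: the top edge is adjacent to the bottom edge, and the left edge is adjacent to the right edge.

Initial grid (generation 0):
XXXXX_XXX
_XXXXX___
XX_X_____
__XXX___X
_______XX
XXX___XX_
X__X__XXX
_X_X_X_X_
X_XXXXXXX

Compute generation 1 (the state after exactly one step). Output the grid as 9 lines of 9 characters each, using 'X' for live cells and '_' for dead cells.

Simulating step by step:
Generation 0 (given above): 44 live cells
Generation 1: 18 live cells
(generation 1 grid is the final answer)

Answer: _________
_____XXX_
X____X___
_XXXX__XX
______X__
_XX______
___XXX___
_X_______
_________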